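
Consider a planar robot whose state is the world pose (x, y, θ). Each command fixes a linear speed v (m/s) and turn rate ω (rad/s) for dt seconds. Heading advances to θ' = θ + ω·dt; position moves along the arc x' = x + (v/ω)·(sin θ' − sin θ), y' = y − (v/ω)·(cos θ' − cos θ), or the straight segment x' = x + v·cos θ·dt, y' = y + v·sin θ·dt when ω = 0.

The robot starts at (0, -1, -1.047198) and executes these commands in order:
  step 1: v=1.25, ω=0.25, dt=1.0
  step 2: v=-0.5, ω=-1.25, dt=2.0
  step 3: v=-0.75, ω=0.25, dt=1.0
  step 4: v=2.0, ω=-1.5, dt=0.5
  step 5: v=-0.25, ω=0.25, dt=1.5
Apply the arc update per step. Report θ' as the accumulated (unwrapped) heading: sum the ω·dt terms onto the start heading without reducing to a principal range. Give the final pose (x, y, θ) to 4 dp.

(1.2431, -1.2395, -3.4222)

step 1: θ'=-0.7972 (R=5.0000) → pose (0.7531, -1.9936, -0.7972)
step 2: θ'=-3.2972 (R=0.4000) → pose (1.1013, -1.3189, -3.2972)
step 3: θ'=-3.0472 (R=-3.0000) → pose (1.8490, -1.3418, -3.0472)
step 4: θ'=-3.7972 (R=-1.3333) → pose (0.9104, -1.0713, -3.7972)
step 5: θ'=-3.4222 (R=-1.0000) → pose (1.2431, -1.2395, -3.4222)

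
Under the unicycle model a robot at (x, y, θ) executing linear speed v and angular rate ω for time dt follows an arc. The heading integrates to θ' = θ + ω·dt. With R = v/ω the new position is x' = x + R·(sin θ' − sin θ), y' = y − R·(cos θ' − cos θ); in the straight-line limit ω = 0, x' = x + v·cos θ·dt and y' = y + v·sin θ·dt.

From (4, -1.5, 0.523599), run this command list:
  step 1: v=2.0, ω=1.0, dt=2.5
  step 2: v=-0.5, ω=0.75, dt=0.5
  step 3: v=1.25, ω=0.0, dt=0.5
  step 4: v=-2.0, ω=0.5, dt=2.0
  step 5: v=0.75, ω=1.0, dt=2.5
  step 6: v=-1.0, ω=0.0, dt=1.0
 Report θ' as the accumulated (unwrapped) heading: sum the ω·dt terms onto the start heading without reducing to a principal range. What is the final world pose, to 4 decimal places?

(5.9967, 3.2893, 6.8986)

step 1: θ'=3.0236 (R=2.0000) → pose (3.2354, 2.2181, 3.0236)
step 2: θ'=3.3986 (R=-0.6667) → pose (3.4834, 2.2354, 3.3986)
step 3: θ'=3.3986 (straight) → pose (2.8789, 2.0765, 3.3986)
step 4: θ'=4.3986 (R=-4.0000) → pose (5.6668, 4.7105, 4.3986)
step 5: θ'=6.8986 (R=0.7500) → pose (6.8132, 3.8666, 6.8986)
step 6: θ'=6.8986 (straight) → pose (5.9967, 3.2893, 6.8986)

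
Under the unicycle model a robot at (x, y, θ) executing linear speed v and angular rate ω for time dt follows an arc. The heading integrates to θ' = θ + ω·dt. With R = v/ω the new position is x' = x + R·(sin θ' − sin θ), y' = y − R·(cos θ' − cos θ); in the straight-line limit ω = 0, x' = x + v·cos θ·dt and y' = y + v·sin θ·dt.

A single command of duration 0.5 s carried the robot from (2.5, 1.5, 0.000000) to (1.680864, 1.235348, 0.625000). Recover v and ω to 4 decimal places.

Δθ = 0.625000 − 0.000000 = 0.625000
ω = Δθ/dt = 0.625000/0.5 = 1.2500
R = Δx/(sin θ' − sin θ) = -1.4000
v = R·ω = -1.4000·1.2500 = -1.7500

v = -1.7500, ω = 1.2500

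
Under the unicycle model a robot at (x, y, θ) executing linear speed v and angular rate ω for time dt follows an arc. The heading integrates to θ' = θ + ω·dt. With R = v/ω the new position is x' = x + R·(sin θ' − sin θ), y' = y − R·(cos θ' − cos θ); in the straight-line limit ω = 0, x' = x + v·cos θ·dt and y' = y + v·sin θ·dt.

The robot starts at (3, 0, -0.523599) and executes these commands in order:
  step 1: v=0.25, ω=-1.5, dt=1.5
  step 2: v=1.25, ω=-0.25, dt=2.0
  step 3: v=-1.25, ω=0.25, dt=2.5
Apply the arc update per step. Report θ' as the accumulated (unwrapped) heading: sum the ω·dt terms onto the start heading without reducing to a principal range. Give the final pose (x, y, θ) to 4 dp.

step 1: θ'=-2.7736 (R=-0.1667) → pose (2.9766, -0.2998, -2.7736)
step 2: θ'=-3.2736 (R=-5.0000) → pose (0.5198, -0.5911, -3.2736)
step 3: θ'=-2.6486 (R=-5.0000) → pose (3.5442, -0.0392, -2.6486)

(3.5442, -0.0392, -2.6486)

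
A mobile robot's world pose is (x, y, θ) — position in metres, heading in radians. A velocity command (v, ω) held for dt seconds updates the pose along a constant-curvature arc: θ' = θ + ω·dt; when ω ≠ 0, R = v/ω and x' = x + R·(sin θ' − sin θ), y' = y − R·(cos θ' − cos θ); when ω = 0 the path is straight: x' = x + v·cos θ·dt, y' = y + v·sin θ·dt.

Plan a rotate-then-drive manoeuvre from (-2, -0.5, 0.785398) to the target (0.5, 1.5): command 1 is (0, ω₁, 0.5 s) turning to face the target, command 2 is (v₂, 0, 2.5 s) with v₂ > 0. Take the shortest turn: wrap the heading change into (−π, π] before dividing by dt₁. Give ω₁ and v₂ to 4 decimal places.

heading to target = atan2(1.5−-0.5, 0.5−-2) = 0.6747
Δθ = wrap(0.6747 − 0.7854) = -0.1107; ω₁ = Δθ/dt₁ = -0.2213
distance = √((0.5−-2)² + (1.5−-0.5)²) = 3.2016; v₂ = distance/dt₂ = 1.2806

ω₁ = -0.2213, v₂ = 1.2806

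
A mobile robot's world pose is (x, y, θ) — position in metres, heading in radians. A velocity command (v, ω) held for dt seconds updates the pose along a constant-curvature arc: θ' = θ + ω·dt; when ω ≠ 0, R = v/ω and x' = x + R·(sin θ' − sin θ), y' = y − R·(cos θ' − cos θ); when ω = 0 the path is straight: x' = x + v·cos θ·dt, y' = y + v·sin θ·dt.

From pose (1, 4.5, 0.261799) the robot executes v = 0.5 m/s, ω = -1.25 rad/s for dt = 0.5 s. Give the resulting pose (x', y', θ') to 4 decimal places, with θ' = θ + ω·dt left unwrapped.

(1.2456, 4.4875, -0.3632)

θ' = 0.2618 + -1.25·0.5 = -0.3632
R = v/ω = 0.5/-1.25 = -0.4000
x' = 1 + -0.4000·(sin -0.3632 − sin 0.2618) = 1.2456
y' = 4.5 − -0.4000·(cos -0.3632 − cos 0.2618) = 4.4875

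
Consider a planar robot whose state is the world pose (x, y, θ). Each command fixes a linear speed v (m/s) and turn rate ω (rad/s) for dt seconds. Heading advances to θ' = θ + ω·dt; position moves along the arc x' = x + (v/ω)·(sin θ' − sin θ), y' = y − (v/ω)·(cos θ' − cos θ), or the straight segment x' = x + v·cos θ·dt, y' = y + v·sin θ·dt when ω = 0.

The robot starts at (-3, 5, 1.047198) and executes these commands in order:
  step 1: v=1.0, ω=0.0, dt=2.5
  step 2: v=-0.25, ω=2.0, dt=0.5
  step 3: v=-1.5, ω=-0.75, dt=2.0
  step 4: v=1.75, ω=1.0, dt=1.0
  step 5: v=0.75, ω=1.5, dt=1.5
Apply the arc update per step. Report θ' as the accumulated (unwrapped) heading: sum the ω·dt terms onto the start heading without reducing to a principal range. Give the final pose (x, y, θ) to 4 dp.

step 1: θ'=1.0472 (straight) → pose (-1.7500, 7.1651, 1.0472)
step 2: θ'=2.0472 (R=-0.1250) → pose (-1.7528, 7.0452, 2.0472)
step 3: θ'=0.5472 (R=2.0000) → pose (-2.4895, 4.4201, 0.5472)
step 4: θ'=1.5472 (R=1.7500) → pose (-1.6505, 5.8733, 1.5472)
step 5: θ'=3.7972 (R=0.5000) → pose (-2.4552, 6.2814, 3.7972)

(-2.4552, 6.2814, 3.7972)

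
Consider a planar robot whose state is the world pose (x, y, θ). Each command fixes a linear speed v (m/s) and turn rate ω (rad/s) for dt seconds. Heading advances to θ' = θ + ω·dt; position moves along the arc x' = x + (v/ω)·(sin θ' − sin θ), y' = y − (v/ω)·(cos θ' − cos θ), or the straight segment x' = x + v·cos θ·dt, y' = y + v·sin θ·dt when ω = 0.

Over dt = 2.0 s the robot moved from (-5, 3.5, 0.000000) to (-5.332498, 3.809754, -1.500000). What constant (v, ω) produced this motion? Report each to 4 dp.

v = -0.2500, ω = -0.7500

Δθ = -1.500000 − 0.000000 = -1.500000
ω = Δθ/dt = -1.500000/2.0 = -0.7500
R = Δx/(sin θ' − sin θ) = 0.3333
v = R·ω = 0.3333·-0.7500 = -0.2500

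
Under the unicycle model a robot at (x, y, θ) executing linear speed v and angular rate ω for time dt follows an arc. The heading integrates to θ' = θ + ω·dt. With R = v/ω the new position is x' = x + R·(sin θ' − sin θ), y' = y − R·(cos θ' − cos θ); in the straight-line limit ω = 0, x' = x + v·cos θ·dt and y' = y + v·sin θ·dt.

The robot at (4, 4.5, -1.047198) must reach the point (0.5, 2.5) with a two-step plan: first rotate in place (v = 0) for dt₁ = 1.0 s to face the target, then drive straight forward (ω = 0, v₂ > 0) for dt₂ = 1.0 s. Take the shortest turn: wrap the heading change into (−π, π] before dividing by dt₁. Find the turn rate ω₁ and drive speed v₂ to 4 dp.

ω₁ = -1.5752, v₂ = 4.0311

heading to target = atan2(2.5−4.5, 0.5−4) = -2.6224
Δθ = wrap(-2.6224 − -1.0472) = -1.5752; ω₁ = Δθ/dt₁ = -1.5752
distance = √((0.5−4)² + (2.5−4.5)²) = 4.0311; v₂ = distance/dt₂ = 4.0311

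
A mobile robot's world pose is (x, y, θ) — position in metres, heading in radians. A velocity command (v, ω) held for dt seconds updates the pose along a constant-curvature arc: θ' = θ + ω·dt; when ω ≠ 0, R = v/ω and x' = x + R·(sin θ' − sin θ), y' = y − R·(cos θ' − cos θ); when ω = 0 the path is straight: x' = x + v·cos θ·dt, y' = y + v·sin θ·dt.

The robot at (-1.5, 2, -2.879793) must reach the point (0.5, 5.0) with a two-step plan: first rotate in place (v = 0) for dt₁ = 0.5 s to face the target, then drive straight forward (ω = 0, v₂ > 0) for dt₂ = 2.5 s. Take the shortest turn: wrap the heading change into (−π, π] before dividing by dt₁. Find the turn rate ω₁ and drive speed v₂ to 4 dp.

heading to target = atan2(5−2, 0.5−-1.5) = 0.9828
Δθ = wrap(0.9828 − -2.8798) = -2.4206; ω₁ = Δθ/dt₁ = -4.8412
distance = √((0.5−-1.5)² + (5−2)²) = 3.6056; v₂ = distance/dt₂ = 1.4422

ω₁ = -4.8412, v₂ = 1.4422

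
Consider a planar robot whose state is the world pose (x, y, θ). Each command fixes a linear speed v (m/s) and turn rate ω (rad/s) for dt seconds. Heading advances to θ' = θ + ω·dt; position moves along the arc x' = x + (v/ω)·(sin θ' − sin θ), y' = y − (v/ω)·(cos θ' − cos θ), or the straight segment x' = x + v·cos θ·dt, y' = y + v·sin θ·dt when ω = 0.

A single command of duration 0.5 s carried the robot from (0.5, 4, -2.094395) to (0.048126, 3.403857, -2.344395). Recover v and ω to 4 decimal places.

Δθ = -2.344395 − -2.094395 = -0.250000
ω = Δθ/dt = -0.250000/0.5 = -0.5000
R = −Δy/(cos θ' − cos θ) = -3.0000
v = R·ω = -3.0000·-0.5000 = 1.5000

v = 1.5000, ω = -0.5000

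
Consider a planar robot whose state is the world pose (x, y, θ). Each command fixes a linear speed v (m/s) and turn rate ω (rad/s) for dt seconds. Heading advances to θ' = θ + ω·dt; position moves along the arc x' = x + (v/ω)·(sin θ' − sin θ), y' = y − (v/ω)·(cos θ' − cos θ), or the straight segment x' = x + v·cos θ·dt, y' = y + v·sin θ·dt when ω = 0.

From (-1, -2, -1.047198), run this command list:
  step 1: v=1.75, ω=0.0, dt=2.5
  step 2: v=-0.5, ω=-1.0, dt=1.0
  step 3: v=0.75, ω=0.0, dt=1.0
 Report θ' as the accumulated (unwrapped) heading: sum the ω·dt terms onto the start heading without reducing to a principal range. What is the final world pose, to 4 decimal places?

step 1: θ'=-1.0472 (straight) → pose (1.1875, -5.7889, -1.0472)
step 2: θ'=-2.0472 (R=0.5000) → pose (1.1762, -5.3096, -2.0472)
step 3: θ'=-2.0472 (straight) → pose (0.8322, -5.9761, -2.0472)

(0.8322, -5.9761, -2.0472)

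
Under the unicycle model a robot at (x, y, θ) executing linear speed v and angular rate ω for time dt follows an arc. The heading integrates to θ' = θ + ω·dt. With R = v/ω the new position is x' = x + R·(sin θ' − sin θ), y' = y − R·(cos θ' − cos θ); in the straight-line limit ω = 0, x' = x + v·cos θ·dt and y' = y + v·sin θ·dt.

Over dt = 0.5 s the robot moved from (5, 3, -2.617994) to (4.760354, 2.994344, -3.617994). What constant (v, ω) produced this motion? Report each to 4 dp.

v = 0.5000, ω = -2.0000

Δθ = -3.617994 − -2.617994 = -1.000000
ω = Δθ/dt = -1.000000/0.5 = -2.0000
R = Δx/(sin θ' − sin θ) = -0.2500
v = R·ω = -0.2500·-2.0000 = 0.5000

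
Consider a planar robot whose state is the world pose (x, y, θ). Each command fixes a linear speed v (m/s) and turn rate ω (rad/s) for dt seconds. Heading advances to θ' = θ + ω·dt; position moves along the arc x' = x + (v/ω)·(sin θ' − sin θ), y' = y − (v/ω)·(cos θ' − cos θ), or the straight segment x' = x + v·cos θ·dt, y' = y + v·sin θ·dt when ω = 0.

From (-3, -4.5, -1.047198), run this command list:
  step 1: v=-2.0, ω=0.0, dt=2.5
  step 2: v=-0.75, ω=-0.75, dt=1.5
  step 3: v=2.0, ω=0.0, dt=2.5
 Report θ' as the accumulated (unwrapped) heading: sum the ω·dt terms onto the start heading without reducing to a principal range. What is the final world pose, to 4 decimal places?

step 1: θ'=-1.0472 (straight) → pose (-5.5000, -0.1699, -1.0472)
step 2: θ'=-2.1722 (R=1.0000) → pose (-5.4585, 0.8959, -2.1722)
step 3: θ'=-2.1722 (straight) → pose (-8.2875, -3.2268, -2.1722)

(-8.2875, -3.2268, -2.1722)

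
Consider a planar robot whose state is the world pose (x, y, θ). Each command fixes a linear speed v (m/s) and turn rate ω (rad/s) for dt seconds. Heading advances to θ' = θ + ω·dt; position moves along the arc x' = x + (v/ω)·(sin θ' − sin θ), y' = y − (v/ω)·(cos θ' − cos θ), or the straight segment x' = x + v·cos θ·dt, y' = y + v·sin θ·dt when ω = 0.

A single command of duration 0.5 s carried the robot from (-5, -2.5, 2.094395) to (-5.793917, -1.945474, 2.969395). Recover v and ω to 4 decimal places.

v = 2.0000, ω = 1.7500

Δθ = 2.969395 − 2.094395 = 0.875000
ω = Δθ/dt = 0.875000/0.5 = 1.7500
R = Δx/(sin θ' − sin θ) = 1.1429
v = R·ω = 1.1429·1.7500 = 2.0000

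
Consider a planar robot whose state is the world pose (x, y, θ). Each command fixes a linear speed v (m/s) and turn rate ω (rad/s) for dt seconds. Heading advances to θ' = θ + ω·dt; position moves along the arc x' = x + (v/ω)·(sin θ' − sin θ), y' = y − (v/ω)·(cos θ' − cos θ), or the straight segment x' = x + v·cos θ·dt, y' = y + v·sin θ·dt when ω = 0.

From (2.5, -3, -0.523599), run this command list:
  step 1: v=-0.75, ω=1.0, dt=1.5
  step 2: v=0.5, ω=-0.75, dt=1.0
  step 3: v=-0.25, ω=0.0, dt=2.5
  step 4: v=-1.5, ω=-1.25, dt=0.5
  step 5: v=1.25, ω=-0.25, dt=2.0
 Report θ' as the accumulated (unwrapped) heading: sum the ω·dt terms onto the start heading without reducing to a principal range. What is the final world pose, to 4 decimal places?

(2.5338, -4.5245, -0.8986)

step 1: θ'=0.9764 (R=-0.7500) → pose (1.5036, -3.2295, 0.9764)
step 2: θ'=0.2264 (R=-0.6667) → pose (1.9063, -2.9532, 0.2264)
step 3: θ'=0.2264 (straight) → pose (1.2973, -3.0935, 0.2264)
step 4: θ'=-0.3986 (R=1.2000) → pose (0.5621, -3.0300, -0.3986)
step 5: θ'=-0.8986 (R=-5.0000) → pose (2.5338, -4.5245, -0.8986)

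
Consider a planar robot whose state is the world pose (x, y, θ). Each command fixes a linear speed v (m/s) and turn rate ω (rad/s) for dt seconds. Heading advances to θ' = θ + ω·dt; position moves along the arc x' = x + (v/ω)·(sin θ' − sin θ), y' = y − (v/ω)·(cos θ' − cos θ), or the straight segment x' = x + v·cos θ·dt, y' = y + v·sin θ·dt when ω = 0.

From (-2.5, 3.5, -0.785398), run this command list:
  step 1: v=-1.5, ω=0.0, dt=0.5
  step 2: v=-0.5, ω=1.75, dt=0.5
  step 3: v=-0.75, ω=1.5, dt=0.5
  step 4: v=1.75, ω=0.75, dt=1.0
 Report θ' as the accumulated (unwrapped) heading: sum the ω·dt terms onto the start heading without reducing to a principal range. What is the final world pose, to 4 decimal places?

(-2.9893, 5.5507, 1.5896)

step 1: θ'=-0.7854 (straight) → pose (-3.0303, 4.0303, -0.7854)
step 2: θ'=0.0896 (R=-0.2857) → pose (-3.2579, 4.1129, 0.0896)
step 3: θ'=0.8396 (R=-0.5000) → pose (-3.5854, 3.9488, 0.8396)
step 4: θ'=1.5896 (R=2.3333) → pose (-2.9893, 5.5507, 1.5896)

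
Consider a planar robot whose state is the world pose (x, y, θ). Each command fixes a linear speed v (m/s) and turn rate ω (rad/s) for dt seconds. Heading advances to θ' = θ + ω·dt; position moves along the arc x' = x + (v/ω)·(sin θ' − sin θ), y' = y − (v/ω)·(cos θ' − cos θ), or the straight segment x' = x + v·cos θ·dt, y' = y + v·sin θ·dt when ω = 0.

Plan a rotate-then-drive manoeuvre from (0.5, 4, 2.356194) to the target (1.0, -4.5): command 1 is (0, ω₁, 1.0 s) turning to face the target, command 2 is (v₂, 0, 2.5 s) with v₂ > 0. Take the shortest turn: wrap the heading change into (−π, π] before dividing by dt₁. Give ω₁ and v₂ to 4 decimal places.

ω₁ = 2.4150, v₂ = 3.4059

heading to target = atan2(-4.5−4, 1−0.5) = -1.5120
Δθ = wrap(-1.5120 − 2.3562) = 2.4150; ω₁ = Δθ/dt₁ = 2.4150
distance = √((1−0.5)² + (-4.5−4)²) = 8.5147; v₂ = distance/dt₂ = 3.4059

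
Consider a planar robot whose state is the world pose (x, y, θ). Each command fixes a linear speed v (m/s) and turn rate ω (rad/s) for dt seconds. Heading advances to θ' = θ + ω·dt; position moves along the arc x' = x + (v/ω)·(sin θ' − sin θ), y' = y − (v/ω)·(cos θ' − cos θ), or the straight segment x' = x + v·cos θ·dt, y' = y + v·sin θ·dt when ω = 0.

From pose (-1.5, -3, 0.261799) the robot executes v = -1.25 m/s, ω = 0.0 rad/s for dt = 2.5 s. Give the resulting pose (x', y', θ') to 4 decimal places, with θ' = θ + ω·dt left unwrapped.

θ' = 0.2618 + 0.0·2.5 = 0.2618
ω = 0 → straight: x' = -1.5 + -1.25·cos(0.2618)·2.5 = -4.5185
y' = -3 + -1.25·sin(0.2618)·2.5 = -3.8088

(-4.5185, -3.8088, 0.2618)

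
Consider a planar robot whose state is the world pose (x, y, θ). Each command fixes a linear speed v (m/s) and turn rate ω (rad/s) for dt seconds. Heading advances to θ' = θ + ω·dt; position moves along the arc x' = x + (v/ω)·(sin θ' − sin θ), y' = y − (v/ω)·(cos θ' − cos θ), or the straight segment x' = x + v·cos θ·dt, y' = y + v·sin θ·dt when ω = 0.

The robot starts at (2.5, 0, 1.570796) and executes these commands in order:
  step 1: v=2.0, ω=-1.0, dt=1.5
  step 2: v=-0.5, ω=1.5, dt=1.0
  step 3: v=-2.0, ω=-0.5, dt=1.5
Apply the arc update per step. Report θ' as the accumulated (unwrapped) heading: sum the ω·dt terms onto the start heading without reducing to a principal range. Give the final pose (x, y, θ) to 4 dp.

(2.9755, -1.0641, 0.8208)

step 1: θ'=0.0708 (R=-2.0000) → pose (4.3585, 1.9950, 0.0708)
step 2: θ'=1.5708 (R=-0.3333) → pose (4.0488, 1.6625, 1.5708)
step 3: θ'=0.8208 (R=4.0000) → pose (2.9755, -1.0641, 0.8208)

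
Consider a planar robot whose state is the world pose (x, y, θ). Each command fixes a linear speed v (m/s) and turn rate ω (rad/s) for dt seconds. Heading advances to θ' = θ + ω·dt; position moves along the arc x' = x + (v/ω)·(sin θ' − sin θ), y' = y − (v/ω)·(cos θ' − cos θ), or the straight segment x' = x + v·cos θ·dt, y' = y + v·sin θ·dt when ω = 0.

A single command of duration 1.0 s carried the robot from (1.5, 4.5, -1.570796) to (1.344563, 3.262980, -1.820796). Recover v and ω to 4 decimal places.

Δθ = -1.820796 − -1.570796 = -0.250000
ω = Δθ/dt = -0.250000/1.0 = -0.2500
R = −Δy/(cos θ' − cos θ) = -5.0000
v = R·ω = -5.0000·-0.2500 = 1.2500

v = 1.2500, ω = -0.2500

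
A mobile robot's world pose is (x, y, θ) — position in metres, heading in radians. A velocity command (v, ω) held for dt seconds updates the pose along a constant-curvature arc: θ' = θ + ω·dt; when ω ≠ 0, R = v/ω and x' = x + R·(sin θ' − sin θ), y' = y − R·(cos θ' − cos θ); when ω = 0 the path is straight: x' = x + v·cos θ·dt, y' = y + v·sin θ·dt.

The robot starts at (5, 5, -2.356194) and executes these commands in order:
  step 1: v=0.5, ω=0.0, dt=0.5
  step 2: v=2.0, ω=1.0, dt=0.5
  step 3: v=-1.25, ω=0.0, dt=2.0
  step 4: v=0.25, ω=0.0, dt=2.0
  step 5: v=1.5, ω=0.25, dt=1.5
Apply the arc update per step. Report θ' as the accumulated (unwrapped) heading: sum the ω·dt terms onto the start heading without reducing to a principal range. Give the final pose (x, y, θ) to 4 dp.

step 1: θ'=-2.3562 (straight) → pose (4.8232, 4.8232, -2.3562)
step 2: θ'=-1.8562 (R=2.0000) → pose (4.3183, 3.9721, -1.8562)
step 3: θ'=-1.8562 (straight) → pose (5.0222, 6.3710, -1.8562)
step 4: θ'=-1.8562 (straight) → pose (4.8814, 5.8912, -1.8562)
step 5: θ'=-1.4812 (R=6.0000) → pose (4.6628, 3.6651, -1.4812)

(4.6628, 3.6651, -1.4812)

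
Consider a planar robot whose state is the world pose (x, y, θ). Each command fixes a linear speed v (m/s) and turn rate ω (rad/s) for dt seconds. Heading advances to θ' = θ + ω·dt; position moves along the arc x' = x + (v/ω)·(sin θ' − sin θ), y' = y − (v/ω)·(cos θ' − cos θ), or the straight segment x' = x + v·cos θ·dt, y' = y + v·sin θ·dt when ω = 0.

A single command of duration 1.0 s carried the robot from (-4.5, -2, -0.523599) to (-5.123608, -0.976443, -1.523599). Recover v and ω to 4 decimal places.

v = -1.2500, ω = -1.0000

Δθ = -1.523599 − -0.523599 = -1.000000
ω = Δθ/dt = -1.000000/1.0 = -1.0000
R = −Δy/(cos θ' − cos θ) = 1.2500
v = R·ω = 1.2500·-1.0000 = -1.2500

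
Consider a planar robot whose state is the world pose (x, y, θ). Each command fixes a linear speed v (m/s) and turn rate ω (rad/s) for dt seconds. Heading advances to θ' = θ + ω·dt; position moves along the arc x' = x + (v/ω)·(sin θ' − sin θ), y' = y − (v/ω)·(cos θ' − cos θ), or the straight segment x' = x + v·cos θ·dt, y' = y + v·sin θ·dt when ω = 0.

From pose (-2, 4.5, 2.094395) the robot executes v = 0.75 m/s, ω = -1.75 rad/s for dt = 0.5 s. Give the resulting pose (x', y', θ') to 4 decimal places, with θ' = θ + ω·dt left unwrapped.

(-2.0312, 4.8618, 1.2194)

θ' = 2.0944 + -1.75·0.5 = 1.2194
R = v/ω = 0.75/-1.75 = -0.4286
x' = -2 + -0.4286·(sin 1.2194 − sin 2.0944) = -2.0312
y' = 4.5 − -0.4286·(cos 1.2194 − cos 2.0944) = 4.8618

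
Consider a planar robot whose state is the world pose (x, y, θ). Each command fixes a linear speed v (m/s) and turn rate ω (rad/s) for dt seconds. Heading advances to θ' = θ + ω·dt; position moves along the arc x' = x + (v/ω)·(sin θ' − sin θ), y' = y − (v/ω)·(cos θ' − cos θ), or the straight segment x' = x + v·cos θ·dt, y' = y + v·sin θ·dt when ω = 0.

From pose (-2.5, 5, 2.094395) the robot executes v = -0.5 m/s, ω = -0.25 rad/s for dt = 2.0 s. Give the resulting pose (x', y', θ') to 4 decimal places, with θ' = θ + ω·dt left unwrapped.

(-2.2326, 4.0472, 1.5944)

θ' = 2.0944 + -0.25·2.0 = 1.5944
R = v/ω = -0.5/-0.25 = 2.0000
x' = -2.5 + 2.0000·(sin 1.5944 − sin 2.0944) = -2.2326
y' = 5 − 2.0000·(cos 1.5944 − cos 2.0944) = 4.0472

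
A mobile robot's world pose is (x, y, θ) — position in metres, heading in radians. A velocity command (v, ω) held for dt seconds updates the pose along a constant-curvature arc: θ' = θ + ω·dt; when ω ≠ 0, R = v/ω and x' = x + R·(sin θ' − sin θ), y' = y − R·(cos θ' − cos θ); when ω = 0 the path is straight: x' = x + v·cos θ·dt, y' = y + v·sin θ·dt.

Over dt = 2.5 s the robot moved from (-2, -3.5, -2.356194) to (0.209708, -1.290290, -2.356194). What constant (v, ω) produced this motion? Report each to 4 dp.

v = -1.2500, ω = 0.0000

Δθ = -2.356194 − -2.356194 = 0.000000
ω = Δθ/dt = 0.000000/2.5 = 0.0000
ω = 0 → v = (Δx·cos θ + Δy·sin θ)/dt = -1.2500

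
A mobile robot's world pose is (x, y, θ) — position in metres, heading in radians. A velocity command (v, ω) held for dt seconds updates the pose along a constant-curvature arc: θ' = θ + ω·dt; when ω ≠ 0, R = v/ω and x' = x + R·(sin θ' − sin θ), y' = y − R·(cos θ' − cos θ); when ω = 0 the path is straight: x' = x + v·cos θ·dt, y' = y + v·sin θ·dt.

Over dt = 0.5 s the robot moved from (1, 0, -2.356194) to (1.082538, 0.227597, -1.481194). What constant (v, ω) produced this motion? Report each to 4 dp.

v = -0.5000, ω = 1.7500

Δθ = -1.481194 − -2.356194 = 0.875000
ω = Δθ/dt = 0.875000/0.5 = 1.7500
R = −Δy/(cos θ' − cos θ) = -0.2857
v = R·ω = -0.2857·1.7500 = -0.5000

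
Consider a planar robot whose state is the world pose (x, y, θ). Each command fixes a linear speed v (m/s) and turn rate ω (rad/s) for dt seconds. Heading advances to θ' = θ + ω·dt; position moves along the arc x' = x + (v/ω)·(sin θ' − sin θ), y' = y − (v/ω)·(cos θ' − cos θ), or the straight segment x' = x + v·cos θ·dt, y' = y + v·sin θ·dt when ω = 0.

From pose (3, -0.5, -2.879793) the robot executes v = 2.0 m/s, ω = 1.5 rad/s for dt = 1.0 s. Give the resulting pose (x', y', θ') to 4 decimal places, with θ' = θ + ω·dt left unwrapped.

θ' = -2.8798 + 1.5·1.0 = -1.3798
R = v/ω = 2.0/1.5 = 1.3333
x' = 3 + 1.3333·(sin -1.3798 − sin -2.8798) = 2.0360
y' = -0.5 − 1.3333·(cos -1.3798 − cos -2.8798) = -2.0410

(2.0360, -2.0410, -1.3798)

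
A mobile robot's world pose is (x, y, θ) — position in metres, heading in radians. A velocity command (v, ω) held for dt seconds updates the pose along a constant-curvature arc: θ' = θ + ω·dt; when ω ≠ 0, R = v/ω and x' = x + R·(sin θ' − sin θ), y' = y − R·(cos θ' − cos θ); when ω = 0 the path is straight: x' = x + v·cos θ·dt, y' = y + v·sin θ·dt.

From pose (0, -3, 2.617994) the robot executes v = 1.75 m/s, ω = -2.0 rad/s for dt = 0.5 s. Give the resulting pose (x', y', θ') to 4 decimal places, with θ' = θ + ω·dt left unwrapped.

θ' = 2.6180 + -2.0·0.5 = 1.6180
R = v/ω = 1.75/-2.0 = -0.8750
x' = 0 + -0.8750·(sin 1.6180 − sin 2.6180) = -0.4365
y' = -3 − -0.8750·(cos 1.6180 − cos 2.6180) = -2.2835

(-0.4365, -2.2835, 1.6180)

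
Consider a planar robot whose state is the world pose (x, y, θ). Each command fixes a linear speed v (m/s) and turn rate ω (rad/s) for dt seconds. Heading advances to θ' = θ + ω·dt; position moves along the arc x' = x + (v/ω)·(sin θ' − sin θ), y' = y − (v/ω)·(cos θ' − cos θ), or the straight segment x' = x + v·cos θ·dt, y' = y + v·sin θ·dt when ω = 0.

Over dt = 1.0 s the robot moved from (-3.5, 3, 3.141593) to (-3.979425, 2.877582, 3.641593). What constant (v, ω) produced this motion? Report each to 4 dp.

v = 0.5000, ω = 0.5000

Δθ = 3.641593 − 3.141593 = 0.500000
ω = Δθ/dt = 0.500000/1.0 = 0.5000
R = Δx/(sin θ' − sin θ) = 1.0000
v = R·ω = 1.0000·0.5000 = 0.5000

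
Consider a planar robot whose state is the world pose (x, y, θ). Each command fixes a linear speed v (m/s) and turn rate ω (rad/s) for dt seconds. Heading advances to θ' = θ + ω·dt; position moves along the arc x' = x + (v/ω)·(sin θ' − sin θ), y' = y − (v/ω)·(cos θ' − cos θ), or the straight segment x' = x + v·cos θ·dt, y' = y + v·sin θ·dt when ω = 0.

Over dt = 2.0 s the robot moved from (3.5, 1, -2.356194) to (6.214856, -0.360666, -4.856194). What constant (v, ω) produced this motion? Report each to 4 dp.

Δθ = -4.856194 − -2.356194 = -2.500000
ω = Δθ/dt = -2.500000/2.0 = -1.2500
R = Δx/(sin θ' − sin θ) = 1.6000
v = R·ω = 1.6000·-1.2500 = -2.0000

v = -2.0000, ω = -1.2500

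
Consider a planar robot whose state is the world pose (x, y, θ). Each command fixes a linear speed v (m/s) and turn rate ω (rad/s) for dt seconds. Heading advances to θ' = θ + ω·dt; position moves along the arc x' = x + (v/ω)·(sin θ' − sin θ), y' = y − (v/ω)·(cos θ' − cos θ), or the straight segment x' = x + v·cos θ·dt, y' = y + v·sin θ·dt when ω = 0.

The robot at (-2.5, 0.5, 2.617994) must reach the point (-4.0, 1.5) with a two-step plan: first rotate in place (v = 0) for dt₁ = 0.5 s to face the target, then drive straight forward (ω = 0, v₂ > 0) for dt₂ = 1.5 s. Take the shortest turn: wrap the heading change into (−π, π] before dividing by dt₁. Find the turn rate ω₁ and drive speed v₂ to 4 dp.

ω₁ = -0.1288, v₂ = 1.2019

heading to target = atan2(1.5−0.5, -4−-2.5) = 2.5536
Δθ = wrap(2.5536 − 2.6180) = -0.0644; ω₁ = Δθ/dt₁ = -0.1288
distance = √((-4−-2.5)² + (1.5−0.5)²) = 1.8028; v₂ = distance/dt₂ = 1.2019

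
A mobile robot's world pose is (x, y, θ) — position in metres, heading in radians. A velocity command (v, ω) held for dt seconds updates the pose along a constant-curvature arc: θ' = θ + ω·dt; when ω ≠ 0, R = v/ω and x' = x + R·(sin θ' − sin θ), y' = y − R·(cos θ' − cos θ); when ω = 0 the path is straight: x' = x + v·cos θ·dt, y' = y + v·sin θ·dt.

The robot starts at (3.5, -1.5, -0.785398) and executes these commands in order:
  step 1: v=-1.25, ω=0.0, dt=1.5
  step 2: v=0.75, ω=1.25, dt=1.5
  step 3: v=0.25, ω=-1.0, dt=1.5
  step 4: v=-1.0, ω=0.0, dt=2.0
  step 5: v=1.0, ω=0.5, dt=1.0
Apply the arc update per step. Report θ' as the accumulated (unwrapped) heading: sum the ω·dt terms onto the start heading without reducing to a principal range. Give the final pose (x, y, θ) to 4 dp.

(2.5946, 0.7258, 0.0896)

step 1: θ'=-0.7854 (straight) → pose (2.1742, -0.1742, -0.7854)
step 2: θ'=1.0896 (R=0.6000) → pose (3.1303, -0.0276, 1.0896)
step 3: θ'=-0.4104 (R=-0.2500) → pose (3.4517, 0.0859, -0.4104)
step 4: θ'=-0.4104 (straight) → pose (1.6177, 0.8839, -0.4104)
step 5: θ'=0.0896 (R=2.0000) → pose (2.5946, 0.7258, 0.0896)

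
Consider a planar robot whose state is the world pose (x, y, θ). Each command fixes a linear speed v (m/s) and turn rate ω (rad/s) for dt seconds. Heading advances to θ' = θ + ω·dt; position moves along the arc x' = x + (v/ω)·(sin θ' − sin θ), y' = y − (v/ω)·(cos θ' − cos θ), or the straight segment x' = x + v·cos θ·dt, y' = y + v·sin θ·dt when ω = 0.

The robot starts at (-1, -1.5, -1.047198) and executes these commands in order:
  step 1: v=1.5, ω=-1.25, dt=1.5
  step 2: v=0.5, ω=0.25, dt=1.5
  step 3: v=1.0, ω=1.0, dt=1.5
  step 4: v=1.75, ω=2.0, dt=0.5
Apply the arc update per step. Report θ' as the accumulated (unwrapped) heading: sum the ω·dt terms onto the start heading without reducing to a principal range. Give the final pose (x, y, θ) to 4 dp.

(-2.0523, -5.3313, -0.0472)

step 1: θ'=-2.9222 (R=-1.2000) → pose (-1.7781, -3.2712, -2.9222)
step 2: θ'=-2.5472 (R=2.0000) → pose (-2.4628, -3.5663, -2.5472)
step 3: θ'=-1.0472 (R=1.0000) → pose (-2.7688, -4.8948, -1.0472)
step 4: θ'=-0.0472 (R=0.8750) → pose (-2.0523, -5.3313, -0.0472)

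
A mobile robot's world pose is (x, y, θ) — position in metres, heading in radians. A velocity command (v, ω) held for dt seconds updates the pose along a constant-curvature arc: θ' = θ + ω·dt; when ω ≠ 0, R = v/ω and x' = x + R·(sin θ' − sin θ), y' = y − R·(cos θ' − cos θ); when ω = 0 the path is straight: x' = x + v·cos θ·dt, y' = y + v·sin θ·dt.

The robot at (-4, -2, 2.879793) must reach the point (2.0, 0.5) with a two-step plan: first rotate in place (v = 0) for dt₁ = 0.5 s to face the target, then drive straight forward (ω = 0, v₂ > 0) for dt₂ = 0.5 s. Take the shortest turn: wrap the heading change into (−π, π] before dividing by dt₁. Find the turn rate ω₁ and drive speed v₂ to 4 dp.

ω₁ = -4.9700, v₂ = 13.0000

heading to target = atan2(0.5−-2, 2−-4) = 0.3948
Δθ = wrap(0.3948 − 2.8798) = -2.4850; ω₁ = Δθ/dt₁ = -4.9700
distance = √((2−-4)² + (0.5−-2)²) = 6.5000; v₂ = distance/dt₂ = 13.0000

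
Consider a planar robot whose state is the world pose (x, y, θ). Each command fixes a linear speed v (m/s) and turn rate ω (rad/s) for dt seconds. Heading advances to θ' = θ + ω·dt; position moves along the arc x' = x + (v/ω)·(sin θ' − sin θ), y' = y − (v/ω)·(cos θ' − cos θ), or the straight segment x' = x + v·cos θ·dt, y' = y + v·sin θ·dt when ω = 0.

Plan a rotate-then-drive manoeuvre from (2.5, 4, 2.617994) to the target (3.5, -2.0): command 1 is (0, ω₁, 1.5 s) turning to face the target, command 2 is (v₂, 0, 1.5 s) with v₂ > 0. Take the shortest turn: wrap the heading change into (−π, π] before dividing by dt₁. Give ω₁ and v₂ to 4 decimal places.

ω₁ = 1.5064, v₂ = 4.0552

heading to target = atan2(-2−4, 3.5−2.5) = -1.4056
Δθ = wrap(-1.4056 − 2.6180) = 2.2595; ω₁ = Δθ/dt₁ = 1.5064
distance = √((3.5−2.5)² + (-2−4)²) = 6.0828; v₂ = distance/dt₂ = 4.0552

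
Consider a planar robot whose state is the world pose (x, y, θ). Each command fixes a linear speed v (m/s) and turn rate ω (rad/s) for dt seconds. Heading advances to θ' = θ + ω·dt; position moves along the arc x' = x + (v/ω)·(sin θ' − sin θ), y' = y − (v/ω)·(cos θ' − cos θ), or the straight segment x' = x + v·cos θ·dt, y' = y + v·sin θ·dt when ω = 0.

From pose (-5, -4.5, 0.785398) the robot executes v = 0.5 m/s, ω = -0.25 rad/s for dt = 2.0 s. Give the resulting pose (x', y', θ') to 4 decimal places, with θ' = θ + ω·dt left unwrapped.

θ' = 0.7854 + -0.25·2.0 = 0.2854
R = v/ω = 0.5/-0.25 = -2.0000
x' = -5 + -2.0000·(sin 0.2854 − sin 0.7854) = -4.1489
y' = -4.5 − -2.0000·(cos 0.2854 − cos 0.7854) = -3.9951

(-4.1489, -3.9951, 0.2854)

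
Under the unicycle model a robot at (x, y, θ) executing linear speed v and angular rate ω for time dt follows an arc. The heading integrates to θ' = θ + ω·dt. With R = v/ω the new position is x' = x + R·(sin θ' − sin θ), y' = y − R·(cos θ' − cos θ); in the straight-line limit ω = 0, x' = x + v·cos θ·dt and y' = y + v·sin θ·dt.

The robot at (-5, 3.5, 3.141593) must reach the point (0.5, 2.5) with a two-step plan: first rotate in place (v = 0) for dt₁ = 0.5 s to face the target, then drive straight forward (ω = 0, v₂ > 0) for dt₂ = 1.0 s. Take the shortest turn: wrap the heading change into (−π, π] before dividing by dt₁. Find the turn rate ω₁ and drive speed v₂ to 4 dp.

ω₁ = 5.9235, v₂ = 5.5902

heading to target = atan2(2.5−3.5, 0.5−-5) = -0.1799
Δθ = wrap(-0.1799 − 3.1416) = 2.9617; ω₁ = Δθ/dt₁ = 5.9235
distance = √((0.5−-5)² + (2.5−3.5)²) = 5.5902; v₂ = distance/dt₂ = 5.5902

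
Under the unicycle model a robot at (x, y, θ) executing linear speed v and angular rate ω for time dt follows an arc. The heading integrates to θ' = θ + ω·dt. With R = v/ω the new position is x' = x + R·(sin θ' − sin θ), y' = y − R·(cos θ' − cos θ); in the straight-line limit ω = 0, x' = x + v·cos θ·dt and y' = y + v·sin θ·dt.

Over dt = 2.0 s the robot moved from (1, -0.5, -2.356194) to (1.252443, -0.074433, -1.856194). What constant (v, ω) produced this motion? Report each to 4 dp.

v = -0.2500, ω = 0.2500

Δθ = -1.856194 − -2.356194 = 0.500000
ω = Δθ/dt = 0.500000/2.0 = 0.2500
R = −Δy/(cos θ' − cos θ) = -1.0000
v = R·ω = -1.0000·0.2500 = -0.2500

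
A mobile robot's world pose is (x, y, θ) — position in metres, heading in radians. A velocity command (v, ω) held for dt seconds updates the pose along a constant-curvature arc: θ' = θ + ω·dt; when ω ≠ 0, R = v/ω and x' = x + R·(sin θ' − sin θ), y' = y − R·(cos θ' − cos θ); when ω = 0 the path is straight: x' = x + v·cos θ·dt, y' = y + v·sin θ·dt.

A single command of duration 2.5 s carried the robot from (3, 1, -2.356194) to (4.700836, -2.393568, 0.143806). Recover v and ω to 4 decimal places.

v = 2.0000, ω = 1.0000

Δθ = 0.143806 − -2.356194 = 2.500000
ω = Δθ/dt = 2.500000/2.5 = 1.0000
R = −Δy/(cos θ' − cos θ) = 2.0000
v = R·ω = 2.0000·1.0000 = 2.0000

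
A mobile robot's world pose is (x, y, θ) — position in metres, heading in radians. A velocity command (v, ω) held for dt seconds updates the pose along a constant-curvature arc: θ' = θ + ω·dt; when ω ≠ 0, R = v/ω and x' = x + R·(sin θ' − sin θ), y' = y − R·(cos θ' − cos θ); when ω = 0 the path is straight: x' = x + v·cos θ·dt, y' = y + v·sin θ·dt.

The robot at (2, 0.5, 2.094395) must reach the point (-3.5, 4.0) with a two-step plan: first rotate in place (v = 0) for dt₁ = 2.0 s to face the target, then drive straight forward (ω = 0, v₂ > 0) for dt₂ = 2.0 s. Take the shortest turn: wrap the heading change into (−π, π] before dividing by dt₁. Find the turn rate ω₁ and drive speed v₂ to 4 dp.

heading to target = atan2(4−0.5, -3.5−2) = 2.5749
Δθ = wrap(2.5749 − 2.0944) = 0.4805; ω₁ = Δθ/dt₁ = 0.2402
distance = √((-3.5−2)² + (4−0.5)²) = 6.5192; v₂ = distance/dt₂ = 3.2596

ω₁ = 0.2402, v₂ = 3.2596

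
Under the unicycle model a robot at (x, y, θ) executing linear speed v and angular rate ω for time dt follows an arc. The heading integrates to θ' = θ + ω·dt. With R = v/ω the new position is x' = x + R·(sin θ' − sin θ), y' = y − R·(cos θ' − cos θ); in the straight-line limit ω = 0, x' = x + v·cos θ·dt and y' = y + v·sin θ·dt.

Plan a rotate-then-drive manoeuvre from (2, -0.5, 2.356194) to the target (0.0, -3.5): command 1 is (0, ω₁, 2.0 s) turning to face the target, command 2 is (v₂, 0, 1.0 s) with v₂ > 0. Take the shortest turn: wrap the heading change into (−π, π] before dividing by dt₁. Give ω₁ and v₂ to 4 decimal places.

heading to target = atan2(-3.5−-0.5, 0−2) = -2.1588
Δθ = wrap(-2.1588 − 2.3562) = 1.7682; ω₁ = Δθ/dt₁ = 0.8841
distance = √((0−2)² + (-3.5−-0.5)²) = 3.6056; v₂ = distance/dt₂ = 3.6056

ω₁ = 0.8841, v₂ = 3.6056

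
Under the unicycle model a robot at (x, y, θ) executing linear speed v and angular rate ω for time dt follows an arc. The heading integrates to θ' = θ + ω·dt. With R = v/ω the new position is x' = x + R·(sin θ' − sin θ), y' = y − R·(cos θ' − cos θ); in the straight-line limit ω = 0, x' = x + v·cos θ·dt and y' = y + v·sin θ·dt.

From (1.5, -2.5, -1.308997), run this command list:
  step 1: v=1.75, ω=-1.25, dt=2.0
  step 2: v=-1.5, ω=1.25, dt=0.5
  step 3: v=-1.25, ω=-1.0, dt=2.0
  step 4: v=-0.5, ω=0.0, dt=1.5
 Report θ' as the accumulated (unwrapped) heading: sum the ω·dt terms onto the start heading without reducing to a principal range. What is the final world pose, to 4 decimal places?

step 1: θ'=-3.8090 (R=-1.4000) → pose (-0.7188, -3.9619, -3.8090)
step 2: θ'=-3.1840 (R=-1.2000) → pose (-0.0270, -4.2184, -3.1840)
step 3: θ'=-5.1840 (R=1.2500) → pose (1.0336, -6.0351, -5.1840)
step 4: θ'=-5.1840 (straight) → pose (0.6929, -6.7033, -5.1840)

(0.6929, -6.7033, -5.1840)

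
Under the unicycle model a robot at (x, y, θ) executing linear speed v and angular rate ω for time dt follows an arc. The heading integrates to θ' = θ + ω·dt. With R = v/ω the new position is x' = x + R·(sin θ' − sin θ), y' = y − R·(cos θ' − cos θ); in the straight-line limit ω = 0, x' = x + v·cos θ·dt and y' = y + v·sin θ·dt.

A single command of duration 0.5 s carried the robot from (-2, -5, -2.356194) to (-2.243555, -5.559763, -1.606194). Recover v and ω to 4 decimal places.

Δθ = -1.606194 − -2.356194 = 0.750000
ω = Δθ/dt = 0.750000/0.5 = 1.5000
R = −Δy/(cos θ' − cos θ) = 0.8333
v = R·ω = 0.8333·1.5000 = 1.2500

v = 1.2500, ω = 1.5000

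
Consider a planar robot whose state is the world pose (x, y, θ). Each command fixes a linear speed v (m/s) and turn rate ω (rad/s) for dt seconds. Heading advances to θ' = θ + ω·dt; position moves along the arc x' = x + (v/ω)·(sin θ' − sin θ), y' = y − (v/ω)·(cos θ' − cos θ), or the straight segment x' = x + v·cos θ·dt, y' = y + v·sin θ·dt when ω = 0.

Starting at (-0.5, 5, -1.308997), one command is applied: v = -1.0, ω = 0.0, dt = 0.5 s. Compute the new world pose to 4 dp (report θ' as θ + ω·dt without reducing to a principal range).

θ' = -1.3090 + 0.0·0.5 = -1.3090
ω = 0 → straight: x' = -0.5 + -1.0·cos(-1.3090)·0.5 = -0.6294
y' = 5 + -1.0·sin(-1.3090)·0.5 = 5.4830

(-0.6294, 5.4830, -1.3090)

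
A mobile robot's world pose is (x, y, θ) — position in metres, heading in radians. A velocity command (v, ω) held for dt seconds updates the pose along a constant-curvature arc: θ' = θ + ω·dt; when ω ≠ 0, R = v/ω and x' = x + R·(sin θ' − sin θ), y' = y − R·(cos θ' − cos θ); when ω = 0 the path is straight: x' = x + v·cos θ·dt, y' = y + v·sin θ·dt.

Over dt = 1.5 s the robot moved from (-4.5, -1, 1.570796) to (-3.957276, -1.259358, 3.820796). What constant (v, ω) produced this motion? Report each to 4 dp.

Δθ = 3.820796 − 1.570796 = 2.250000
ω = Δθ/dt = 2.250000/1.5 = 1.5000
R = Δx/(sin θ' − sin θ) = -0.3333
v = R·ω = -0.3333·1.5000 = -0.5000

v = -0.5000, ω = 1.5000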